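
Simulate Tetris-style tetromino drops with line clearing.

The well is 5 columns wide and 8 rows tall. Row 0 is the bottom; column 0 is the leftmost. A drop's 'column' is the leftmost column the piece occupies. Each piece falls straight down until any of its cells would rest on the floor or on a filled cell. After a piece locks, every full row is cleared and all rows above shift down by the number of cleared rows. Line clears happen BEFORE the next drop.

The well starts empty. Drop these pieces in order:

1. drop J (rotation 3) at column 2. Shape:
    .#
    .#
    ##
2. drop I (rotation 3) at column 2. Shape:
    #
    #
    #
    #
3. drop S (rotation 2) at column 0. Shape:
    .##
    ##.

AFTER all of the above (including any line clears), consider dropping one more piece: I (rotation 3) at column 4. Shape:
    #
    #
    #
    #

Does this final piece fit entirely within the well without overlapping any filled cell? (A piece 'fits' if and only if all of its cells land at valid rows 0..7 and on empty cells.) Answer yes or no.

Answer: yes

Derivation:
Drop 1: J rot3 at col 2 lands with bottom-row=0; cleared 0 line(s) (total 0); column heights now [0 0 1 3 0], max=3
Drop 2: I rot3 at col 2 lands with bottom-row=1; cleared 0 line(s) (total 0); column heights now [0 0 5 3 0], max=5
Drop 3: S rot2 at col 0 lands with bottom-row=4; cleared 0 line(s) (total 0); column heights now [5 6 6 3 0], max=6
Test piece I rot3 at col 4 (width 1): heights before test = [5 6 6 3 0]; fits = True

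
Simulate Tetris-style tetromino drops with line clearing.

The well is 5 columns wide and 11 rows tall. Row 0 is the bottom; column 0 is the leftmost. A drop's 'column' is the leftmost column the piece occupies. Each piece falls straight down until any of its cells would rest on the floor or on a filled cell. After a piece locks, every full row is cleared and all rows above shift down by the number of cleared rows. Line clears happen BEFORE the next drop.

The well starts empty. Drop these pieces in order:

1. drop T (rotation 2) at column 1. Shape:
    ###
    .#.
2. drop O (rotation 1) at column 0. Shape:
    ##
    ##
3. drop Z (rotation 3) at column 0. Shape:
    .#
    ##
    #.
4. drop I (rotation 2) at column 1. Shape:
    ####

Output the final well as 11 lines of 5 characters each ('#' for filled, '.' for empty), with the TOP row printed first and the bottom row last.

Answer: .....
.....
.....
.####
.#...
##...
#....
##...
##...
.###.
..#..

Derivation:
Drop 1: T rot2 at col 1 lands with bottom-row=0; cleared 0 line(s) (total 0); column heights now [0 2 2 2 0], max=2
Drop 2: O rot1 at col 0 lands with bottom-row=2; cleared 0 line(s) (total 0); column heights now [4 4 2 2 0], max=4
Drop 3: Z rot3 at col 0 lands with bottom-row=4; cleared 0 line(s) (total 0); column heights now [6 7 2 2 0], max=7
Drop 4: I rot2 at col 1 lands with bottom-row=7; cleared 0 line(s) (total 0); column heights now [6 8 8 8 8], max=8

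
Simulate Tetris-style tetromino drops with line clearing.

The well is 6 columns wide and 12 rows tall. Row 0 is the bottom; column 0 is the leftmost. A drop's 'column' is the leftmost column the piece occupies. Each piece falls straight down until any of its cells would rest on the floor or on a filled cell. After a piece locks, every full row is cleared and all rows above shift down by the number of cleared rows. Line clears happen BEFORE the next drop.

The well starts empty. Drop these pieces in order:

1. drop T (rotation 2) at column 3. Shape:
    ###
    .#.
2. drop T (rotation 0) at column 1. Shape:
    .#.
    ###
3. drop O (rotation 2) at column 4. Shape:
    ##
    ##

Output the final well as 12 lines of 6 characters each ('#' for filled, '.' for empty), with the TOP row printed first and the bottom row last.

Answer: ......
......
......
......
......
......
......
......
..#.##
.#####
...###
....#.

Derivation:
Drop 1: T rot2 at col 3 lands with bottom-row=0; cleared 0 line(s) (total 0); column heights now [0 0 0 2 2 2], max=2
Drop 2: T rot0 at col 1 lands with bottom-row=2; cleared 0 line(s) (total 0); column heights now [0 3 4 3 2 2], max=4
Drop 3: O rot2 at col 4 lands with bottom-row=2; cleared 0 line(s) (total 0); column heights now [0 3 4 3 4 4], max=4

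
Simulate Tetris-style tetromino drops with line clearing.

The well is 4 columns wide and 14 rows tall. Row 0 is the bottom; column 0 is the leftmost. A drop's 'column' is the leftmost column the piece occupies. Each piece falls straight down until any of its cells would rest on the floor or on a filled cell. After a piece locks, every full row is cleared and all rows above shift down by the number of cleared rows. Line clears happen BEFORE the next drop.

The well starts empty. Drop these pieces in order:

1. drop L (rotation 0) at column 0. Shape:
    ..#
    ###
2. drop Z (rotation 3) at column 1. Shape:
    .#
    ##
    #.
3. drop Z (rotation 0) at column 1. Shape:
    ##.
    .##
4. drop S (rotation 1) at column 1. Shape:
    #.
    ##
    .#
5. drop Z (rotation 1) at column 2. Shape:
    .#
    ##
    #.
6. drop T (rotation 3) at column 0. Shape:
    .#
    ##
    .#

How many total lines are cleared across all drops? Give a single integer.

Answer: 0

Derivation:
Drop 1: L rot0 at col 0 lands with bottom-row=0; cleared 0 line(s) (total 0); column heights now [1 1 2 0], max=2
Drop 2: Z rot3 at col 1 lands with bottom-row=1; cleared 0 line(s) (total 0); column heights now [1 3 4 0], max=4
Drop 3: Z rot0 at col 1 lands with bottom-row=4; cleared 0 line(s) (total 0); column heights now [1 6 6 5], max=6
Drop 4: S rot1 at col 1 lands with bottom-row=6; cleared 0 line(s) (total 0); column heights now [1 9 8 5], max=9
Drop 5: Z rot1 at col 2 lands with bottom-row=8; cleared 0 line(s) (total 0); column heights now [1 9 10 11], max=11
Drop 6: T rot3 at col 0 lands with bottom-row=9; cleared 0 line(s) (total 0); column heights now [11 12 10 11], max=12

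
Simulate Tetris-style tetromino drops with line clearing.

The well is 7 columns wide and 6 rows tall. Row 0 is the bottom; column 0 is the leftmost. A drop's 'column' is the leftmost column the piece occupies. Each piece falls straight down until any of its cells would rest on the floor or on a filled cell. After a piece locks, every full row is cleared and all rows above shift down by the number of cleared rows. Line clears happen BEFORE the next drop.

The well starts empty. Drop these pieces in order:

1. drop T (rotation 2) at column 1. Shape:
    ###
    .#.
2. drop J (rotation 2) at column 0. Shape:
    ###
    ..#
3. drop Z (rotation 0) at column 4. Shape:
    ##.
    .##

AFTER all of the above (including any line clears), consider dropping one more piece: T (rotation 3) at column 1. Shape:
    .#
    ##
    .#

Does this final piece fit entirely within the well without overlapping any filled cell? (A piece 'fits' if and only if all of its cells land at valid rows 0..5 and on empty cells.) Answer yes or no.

Drop 1: T rot2 at col 1 lands with bottom-row=0; cleared 0 line(s) (total 0); column heights now [0 2 2 2 0 0 0], max=2
Drop 2: J rot2 at col 0 lands with bottom-row=2; cleared 0 line(s) (total 0); column heights now [4 4 4 2 0 0 0], max=4
Drop 3: Z rot0 at col 4 lands with bottom-row=0; cleared 0 line(s) (total 0); column heights now [4 4 4 2 2 2 1], max=4
Test piece T rot3 at col 1 (width 2): heights before test = [4 4 4 2 2 2 1]; fits = False

Answer: no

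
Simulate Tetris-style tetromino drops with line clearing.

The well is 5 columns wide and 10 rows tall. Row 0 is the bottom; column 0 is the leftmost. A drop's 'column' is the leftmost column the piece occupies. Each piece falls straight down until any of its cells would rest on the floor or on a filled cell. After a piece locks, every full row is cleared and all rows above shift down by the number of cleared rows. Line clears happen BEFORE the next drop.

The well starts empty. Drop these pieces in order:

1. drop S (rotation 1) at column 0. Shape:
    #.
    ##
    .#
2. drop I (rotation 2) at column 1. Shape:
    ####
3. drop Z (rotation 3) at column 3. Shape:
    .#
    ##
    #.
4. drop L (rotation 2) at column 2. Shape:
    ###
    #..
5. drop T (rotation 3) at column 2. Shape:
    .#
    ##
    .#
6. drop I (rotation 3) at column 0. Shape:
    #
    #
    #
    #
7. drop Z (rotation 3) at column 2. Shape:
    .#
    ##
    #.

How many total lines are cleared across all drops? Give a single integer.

Drop 1: S rot1 at col 0 lands with bottom-row=0; cleared 0 line(s) (total 0); column heights now [3 2 0 0 0], max=3
Drop 2: I rot2 at col 1 lands with bottom-row=2; cleared 1 line(s) (total 1); column heights now [2 2 0 0 0], max=2
Drop 3: Z rot3 at col 3 lands with bottom-row=0; cleared 0 line(s) (total 1); column heights now [2 2 0 2 3], max=3
Drop 4: L rot2 at col 2 lands with bottom-row=2; cleared 0 line(s) (total 1); column heights now [2 2 4 4 4], max=4
Drop 5: T rot3 at col 2 lands with bottom-row=4; cleared 0 line(s) (total 1); column heights now [2 2 6 7 4], max=7
Drop 6: I rot3 at col 0 lands with bottom-row=2; cleared 0 line(s) (total 1); column heights now [6 2 6 7 4], max=7
Drop 7: Z rot3 at col 2 lands with bottom-row=6; cleared 0 line(s) (total 1); column heights now [6 2 8 9 4], max=9

Answer: 1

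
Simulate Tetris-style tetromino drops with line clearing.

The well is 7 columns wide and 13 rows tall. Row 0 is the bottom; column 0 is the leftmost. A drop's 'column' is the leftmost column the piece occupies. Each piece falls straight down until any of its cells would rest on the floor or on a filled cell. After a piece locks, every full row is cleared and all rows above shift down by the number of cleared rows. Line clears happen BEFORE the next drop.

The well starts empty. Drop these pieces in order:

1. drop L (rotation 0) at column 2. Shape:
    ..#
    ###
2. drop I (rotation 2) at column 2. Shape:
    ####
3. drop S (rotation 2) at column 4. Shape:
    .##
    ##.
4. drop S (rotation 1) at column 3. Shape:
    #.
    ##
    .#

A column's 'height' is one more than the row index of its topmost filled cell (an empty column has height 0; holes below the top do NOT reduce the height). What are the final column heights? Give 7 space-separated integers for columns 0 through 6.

Drop 1: L rot0 at col 2 lands with bottom-row=0; cleared 0 line(s) (total 0); column heights now [0 0 1 1 2 0 0], max=2
Drop 2: I rot2 at col 2 lands with bottom-row=2; cleared 0 line(s) (total 0); column heights now [0 0 3 3 3 3 0], max=3
Drop 3: S rot2 at col 4 lands with bottom-row=3; cleared 0 line(s) (total 0); column heights now [0 0 3 3 4 5 5], max=5
Drop 4: S rot1 at col 3 lands with bottom-row=4; cleared 0 line(s) (total 0); column heights now [0 0 3 7 6 5 5], max=7

Answer: 0 0 3 7 6 5 5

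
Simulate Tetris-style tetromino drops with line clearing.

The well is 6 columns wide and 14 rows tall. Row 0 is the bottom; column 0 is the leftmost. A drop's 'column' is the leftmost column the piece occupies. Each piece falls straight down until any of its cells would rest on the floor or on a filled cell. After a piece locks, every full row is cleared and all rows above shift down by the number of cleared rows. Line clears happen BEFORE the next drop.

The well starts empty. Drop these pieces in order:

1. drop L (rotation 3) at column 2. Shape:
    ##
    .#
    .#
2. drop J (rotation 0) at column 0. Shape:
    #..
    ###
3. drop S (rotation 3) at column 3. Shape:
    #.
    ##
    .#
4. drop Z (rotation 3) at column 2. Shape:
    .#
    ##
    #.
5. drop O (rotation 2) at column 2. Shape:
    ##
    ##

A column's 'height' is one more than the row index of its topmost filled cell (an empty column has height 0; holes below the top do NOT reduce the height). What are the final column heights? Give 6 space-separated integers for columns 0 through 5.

Drop 1: L rot3 at col 2 lands with bottom-row=0; cleared 0 line(s) (total 0); column heights now [0 0 3 3 0 0], max=3
Drop 2: J rot0 at col 0 lands with bottom-row=3; cleared 0 line(s) (total 0); column heights now [5 4 4 3 0 0], max=5
Drop 3: S rot3 at col 3 lands with bottom-row=2; cleared 0 line(s) (total 0); column heights now [5 4 4 5 4 0], max=5
Drop 4: Z rot3 at col 2 lands with bottom-row=4; cleared 0 line(s) (total 0); column heights now [5 4 6 7 4 0], max=7
Drop 5: O rot2 at col 2 lands with bottom-row=7; cleared 0 line(s) (total 0); column heights now [5 4 9 9 4 0], max=9

Answer: 5 4 9 9 4 0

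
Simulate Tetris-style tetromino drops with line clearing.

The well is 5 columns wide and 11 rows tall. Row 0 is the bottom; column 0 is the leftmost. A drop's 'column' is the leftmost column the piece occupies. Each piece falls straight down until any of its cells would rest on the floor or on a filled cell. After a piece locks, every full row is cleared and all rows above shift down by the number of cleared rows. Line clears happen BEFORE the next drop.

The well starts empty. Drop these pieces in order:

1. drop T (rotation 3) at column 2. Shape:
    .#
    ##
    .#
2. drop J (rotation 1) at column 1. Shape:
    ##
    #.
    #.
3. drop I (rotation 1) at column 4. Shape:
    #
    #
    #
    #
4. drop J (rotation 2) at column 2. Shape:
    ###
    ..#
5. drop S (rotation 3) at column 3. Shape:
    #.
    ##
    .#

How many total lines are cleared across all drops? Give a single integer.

Drop 1: T rot3 at col 2 lands with bottom-row=0; cleared 0 line(s) (total 0); column heights now [0 0 2 3 0], max=3
Drop 2: J rot1 at col 1 lands with bottom-row=0; cleared 0 line(s) (total 0); column heights now [0 3 3 3 0], max=3
Drop 3: I rot1 at col 4 lands with bottom-row=0; cleared 0 line(s) (total 0); column heights now [0 3 3 3 4], max=4
Drop 4: J rot2 at col 2 lands with bottom-row=4; cleared 0 line(s) (total 0); column heights now [0 3 6 6 6], max=6
Drop 5: S rot3 at col 3 lands with bottom-row=6; cleared 0 line(s) (total 0); column heights now [0 3 6 9 8], max=9

Answer: 0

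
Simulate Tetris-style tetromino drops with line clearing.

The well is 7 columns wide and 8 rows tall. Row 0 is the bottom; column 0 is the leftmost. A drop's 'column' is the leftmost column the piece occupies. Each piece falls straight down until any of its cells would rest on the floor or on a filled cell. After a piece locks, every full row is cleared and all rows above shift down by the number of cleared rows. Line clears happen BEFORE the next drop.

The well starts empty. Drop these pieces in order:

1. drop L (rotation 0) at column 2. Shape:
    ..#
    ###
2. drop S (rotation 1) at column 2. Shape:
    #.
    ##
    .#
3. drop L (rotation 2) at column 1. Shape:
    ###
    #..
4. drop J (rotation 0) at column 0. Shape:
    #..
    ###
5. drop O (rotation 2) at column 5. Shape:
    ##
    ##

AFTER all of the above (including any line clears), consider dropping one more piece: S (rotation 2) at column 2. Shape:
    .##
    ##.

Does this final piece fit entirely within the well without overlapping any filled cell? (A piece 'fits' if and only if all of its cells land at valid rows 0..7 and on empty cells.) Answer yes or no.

Drop 1: L rot0 at col 2 lands with bottom-row=0; cleared 0 line(s) (total 0); column heights now [0 0 1 1 2 0 0], max=2
Drop 2: S rot1 at col 2 lands with bottom-row=1; cleared 0 line(s) (total 0); column heights now [0 0 4 3 2 0 0], max=4
Drop 3: L rot2 at col 1 lands with bottom-row=3; cleared 0 line(s) (total 0); column heights now [0 5 5 5 2 0 0], max=5
Drop 4: J rot0 at col 0 lands with bottom-row=5; cleared 0 line(s) (total 0); column heights now [7 6 6 5 2 0 0], max=7
Drop 5: O rot2 at col 5 lands with bottom-row=0; cleared 0 line(s) (total 0); column heights now [7 6 6 5 2 2 2], max=7
Test piece S rot2 at col 2 (width 3): heights before test = [7 6 6 5 2 2 2]; fits = True

Answer: yes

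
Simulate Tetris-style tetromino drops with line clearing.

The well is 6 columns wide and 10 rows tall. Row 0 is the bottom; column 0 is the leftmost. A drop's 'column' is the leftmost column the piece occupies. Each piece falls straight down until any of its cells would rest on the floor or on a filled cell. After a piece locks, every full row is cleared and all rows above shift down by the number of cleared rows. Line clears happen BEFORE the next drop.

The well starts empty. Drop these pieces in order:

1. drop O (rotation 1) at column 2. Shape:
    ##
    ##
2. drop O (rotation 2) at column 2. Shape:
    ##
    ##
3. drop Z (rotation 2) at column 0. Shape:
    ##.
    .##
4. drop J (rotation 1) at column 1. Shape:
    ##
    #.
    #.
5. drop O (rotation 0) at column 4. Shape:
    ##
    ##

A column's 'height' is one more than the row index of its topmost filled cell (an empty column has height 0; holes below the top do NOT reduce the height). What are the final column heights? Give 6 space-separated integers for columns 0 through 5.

Answer: 6 9 9 4 2 2

Derivation:
Drop 1: O rot1 at col 2 lands with bottom-row=0; cleared 0 line(s) (total 0); column heights now [0 0 2 2 0 0], max=2
Drop 2: O rot2 at col 2 lands with bottom-row=2; cleared 0 line(s) (total 0); column heights now [0 0 4 4 0 0], max=4
Drop 3: Z rot2 at col 0 lands with bottom-row=4; cleared 0 line(s) (total 0); column heights now [6 6 5 4 0 0], max=6
Drop 4: J rot1 at col 1 lands with bottom-row=6; cleared 0 line(s) (total 0); column heights now [6 9 9 4 0 0], max=9
Drop 5: O rot0 at col 4 lands with bottom-row=0; cleared 0 line(s) (total 0); column heights now [6 9 9 4 2 2], max=9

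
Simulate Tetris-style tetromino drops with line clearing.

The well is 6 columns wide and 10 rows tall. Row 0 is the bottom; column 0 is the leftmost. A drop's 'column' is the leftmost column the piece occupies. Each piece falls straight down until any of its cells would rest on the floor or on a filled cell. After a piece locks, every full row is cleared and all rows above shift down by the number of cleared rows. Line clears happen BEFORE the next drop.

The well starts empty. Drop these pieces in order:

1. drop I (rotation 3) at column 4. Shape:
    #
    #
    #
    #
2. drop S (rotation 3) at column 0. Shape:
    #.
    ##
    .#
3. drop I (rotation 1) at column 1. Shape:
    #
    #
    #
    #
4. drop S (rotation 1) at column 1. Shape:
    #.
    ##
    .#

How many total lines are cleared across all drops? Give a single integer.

Answer: 0

Derivation:
Drop 1: I rot3 at col 4 lands with bottom-row=0; cleared 0 line(s) (total 0); column heights now [0 0 0 0 4 0], max=4
Drop 2: S rot3 at col 0 lands with bottom-row=0; cleared 0 line(s) (total 0); column heights now [3 2 0 0 4 0], max=4
Drop 3: I rot1 at col 1 lands with bottom-row=2; cleared 0 line(s) (total 0); column heights now [3 6 0 0 4 0], max=6
Drop 4: S rot1 at col 1 lands with bottom-row=5; cleared 0 line(s) (total 0); column heights now [3 8 7 0 4 0], max=8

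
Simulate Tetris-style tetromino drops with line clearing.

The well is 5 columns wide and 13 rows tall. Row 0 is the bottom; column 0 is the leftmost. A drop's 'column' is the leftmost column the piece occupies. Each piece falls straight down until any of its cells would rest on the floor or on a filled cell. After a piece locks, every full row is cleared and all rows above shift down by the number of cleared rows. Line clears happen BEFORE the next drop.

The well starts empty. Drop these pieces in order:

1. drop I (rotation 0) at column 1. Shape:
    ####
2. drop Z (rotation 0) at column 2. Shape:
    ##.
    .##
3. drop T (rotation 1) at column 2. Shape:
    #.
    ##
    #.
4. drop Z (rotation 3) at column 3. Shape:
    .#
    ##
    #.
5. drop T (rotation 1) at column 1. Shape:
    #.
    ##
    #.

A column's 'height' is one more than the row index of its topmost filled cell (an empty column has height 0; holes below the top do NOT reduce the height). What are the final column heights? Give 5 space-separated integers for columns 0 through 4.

Answer: 0 8 7 7 8

Derivation:
Drop 1: I rot0 at col 1 lands with bottom-row=0; cleared 0 line(s) (total 0); column heights now [0 1 1 1 1], max=1
Drop 2: Z rot0 at col 2 lands with bottom-row=1; cleared 0 line(s) (total 0); column heights now [0 1 3 3 2], max=3
Drop 3: T rot1 at col 2 lands with bottom-row=3; cleared 0 line(s) (total 0); column heights now [0 1 6 5 2], max=6
Drop 4: Z rot3 at col 3 lands with bottom-row=5; cleared 0 line(s) (total 0); column heights now [0 1 6 7 8], max=8
Drop 5: T rot1 at col 1 lands with bottom-row=5; cleared 0 line(s) (total 0); column heights now [0 8 7 7 8], max=8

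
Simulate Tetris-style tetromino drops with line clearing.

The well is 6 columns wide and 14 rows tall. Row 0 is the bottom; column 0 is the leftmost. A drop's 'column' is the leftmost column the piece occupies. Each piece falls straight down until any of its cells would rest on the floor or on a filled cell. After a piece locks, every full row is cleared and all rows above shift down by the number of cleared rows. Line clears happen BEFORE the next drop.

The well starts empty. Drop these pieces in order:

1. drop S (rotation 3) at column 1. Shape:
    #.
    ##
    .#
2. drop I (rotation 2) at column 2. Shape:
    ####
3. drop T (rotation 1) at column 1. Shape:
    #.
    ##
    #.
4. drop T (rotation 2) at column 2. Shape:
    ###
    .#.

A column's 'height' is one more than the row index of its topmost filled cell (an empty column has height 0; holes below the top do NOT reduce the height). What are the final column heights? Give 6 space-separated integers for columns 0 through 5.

Answer: 0 6 6 6 6 3

Derivation:
Drop 1: S rot3 at col 1 lands with bottom-row=0; cleared 0 line(s) (total 0); column heights now [0 3 2 0 0 0], max=3
Drop 2: I rot2 at col 2 lands with bottom-row=2; cleared 0 line(s) (total 0); column heights now [0 3 3 3 3 3], max=3
Drop 3: T rot1 at col 1 lands with bottom-row=3; cleared 0 line(s) (total 0); column heights now [0 6 5 3 3 3], max=6
Drop 4: T rot2 at col 2 lands with bottom-row=4; cleared 0 line(s) (total 0); column heights now [0 6 6 6 6 3], max=6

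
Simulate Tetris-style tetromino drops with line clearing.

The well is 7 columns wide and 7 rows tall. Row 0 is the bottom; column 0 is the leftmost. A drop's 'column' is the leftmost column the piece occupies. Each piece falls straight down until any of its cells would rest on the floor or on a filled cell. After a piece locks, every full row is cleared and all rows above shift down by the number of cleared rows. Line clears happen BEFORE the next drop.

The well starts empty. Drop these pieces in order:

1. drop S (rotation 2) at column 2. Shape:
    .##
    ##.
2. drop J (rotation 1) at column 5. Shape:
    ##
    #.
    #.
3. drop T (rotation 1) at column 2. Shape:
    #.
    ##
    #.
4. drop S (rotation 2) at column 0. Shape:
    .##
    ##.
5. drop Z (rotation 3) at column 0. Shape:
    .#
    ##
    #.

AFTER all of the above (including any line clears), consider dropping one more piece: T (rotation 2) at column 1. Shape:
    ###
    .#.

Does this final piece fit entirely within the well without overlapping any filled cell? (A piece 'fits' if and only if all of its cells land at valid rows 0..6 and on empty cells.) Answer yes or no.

Answer: no

Derivation:
Drop 1: S rot2 at col 2 lands with bottom-row=0; cleared 0 line(s) (total 0); column heights now [0 0 1 2 2 0 0], max=2
Drop 2: J rot1 at col 5 lands with bottom-row=0; cleared 0 line(s) (total 0); column heights now [0 0 1 2 2 3 3], max=3
Drop 3: T rot1 at col 2 lands with bottom-row=1; cleared 0 line(s) (total 0); column heights now [0 0 4 3 2 3 3], max=4
Drop 4: S rot2 at col 0 lands with bottom-row=3; cleared 0 line(s) (total 0); column heights now [4 5 5 3 2 3 3], max=5
Drop 5: Z rot3 at col 0 lands with bottom-row=4; cleared 0 line(s) (total 0); column heights now [6 7 5 3 2 3 3], max=7
Test piece T rot2 at col 1 (width 3): heights before test = [6 7 5 3 2 3 3]; fits = False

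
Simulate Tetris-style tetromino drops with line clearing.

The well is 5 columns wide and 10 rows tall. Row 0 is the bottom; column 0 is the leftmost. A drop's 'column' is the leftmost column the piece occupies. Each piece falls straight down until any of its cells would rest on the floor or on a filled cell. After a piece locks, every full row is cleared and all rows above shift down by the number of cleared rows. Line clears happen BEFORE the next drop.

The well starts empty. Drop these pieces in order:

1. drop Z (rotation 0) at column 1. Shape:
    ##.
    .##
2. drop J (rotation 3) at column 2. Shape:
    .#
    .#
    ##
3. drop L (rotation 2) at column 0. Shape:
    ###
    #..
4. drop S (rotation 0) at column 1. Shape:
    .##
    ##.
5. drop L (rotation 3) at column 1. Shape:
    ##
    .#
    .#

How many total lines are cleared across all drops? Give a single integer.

Answer: 0

Derivation:
Drop 1: Z rot0 at col 1 lands with bottom-row=0; cleared 0 line(s) (total 0); column heights now [0 2 2 1 0], max=2
Drop 2: J rot3 at col 2 lands with bottom-row=2; cleared 0 line(s) (total 0); column heights now [0 2 3 5 0], max=5
Drop 3: L rot2 at col 0 lands with bottom-row=2; cleared 0 line(s) (total 0); column heights now [4 4 4 5 0], max=5
Drop 4: S rot0 at col 1 lands with bottom-row=4; cleared 0 line(s) (total 0); column heights now [4 5 6 6 0], max=6
Drop 5: L rot3 at col 1 lands with bottom-row=6; cleared 0 line(s) (total 0); column heights now [4 9 9 6 0], max=9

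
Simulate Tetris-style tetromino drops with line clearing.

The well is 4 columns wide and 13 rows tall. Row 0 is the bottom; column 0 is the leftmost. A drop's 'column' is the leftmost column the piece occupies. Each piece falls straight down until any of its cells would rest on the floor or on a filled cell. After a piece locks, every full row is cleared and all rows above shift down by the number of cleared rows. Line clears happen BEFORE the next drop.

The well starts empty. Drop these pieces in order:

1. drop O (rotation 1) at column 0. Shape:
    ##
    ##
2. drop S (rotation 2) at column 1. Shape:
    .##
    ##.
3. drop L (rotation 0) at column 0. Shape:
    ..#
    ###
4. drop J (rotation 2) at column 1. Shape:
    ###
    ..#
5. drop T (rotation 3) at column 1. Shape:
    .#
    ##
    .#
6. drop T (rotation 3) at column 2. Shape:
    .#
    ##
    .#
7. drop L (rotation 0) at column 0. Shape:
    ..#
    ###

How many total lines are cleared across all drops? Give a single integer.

Drop 1: O rot1 at col 0 lands with bottom-row=0; cleared 0 line(s) (total 0); column heights now [2 2 0 0], max=2
Drop 2: S rot2 at col 1 lands with bottom-row=2; cleared 0 line(s) (total 0); column heights now [2 3 4 4], max=4
Drop 3: L rot0 at col 0 lands with bottom-row=4; cleared 0 line(s) (total 0); column heights now [5 5 6 4], max=6
Drop 4: J rot2 at col 1 lands with bottom-row=5; cleared 0 line(s) (total 0); column heights now [5 7 7 7], max=7
Drop 5: T rot3 at col 1 lands with bottom-row=7; cleared 0 line(s) (total 0); column heights now [5 9 10 7], max=10
Drop 6: T rot3 at col 2 lands with bottom-row=9; cleared 0 line(s) (total 0); column heights now [5 9 11 12], max=12
Drop 7: L rot0 at col 0 lands with bottom-row=11; cleared 1 line(s) (total 1); column heights now [5 9 12 11], max=12

Answer: 1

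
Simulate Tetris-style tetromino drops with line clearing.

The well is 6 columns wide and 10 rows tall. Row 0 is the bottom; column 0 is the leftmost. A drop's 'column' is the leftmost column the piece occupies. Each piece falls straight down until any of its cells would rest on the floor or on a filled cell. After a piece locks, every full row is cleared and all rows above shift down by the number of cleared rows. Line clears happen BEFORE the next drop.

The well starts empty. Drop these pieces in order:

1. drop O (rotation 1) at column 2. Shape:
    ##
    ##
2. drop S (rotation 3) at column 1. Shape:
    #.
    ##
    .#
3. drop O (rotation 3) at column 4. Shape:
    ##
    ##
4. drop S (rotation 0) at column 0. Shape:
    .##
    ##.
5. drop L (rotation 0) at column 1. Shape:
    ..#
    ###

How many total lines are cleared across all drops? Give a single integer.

Drop 1: O rot1 at col 2 lands with bottom-row=0; cleared 0 line(s) (total 0); column heights now [0 0 2 2 0 0], max=2
Drop 2: S rot3 at col 1 lands with bottom-row=2; cleared 0 line(s) (total 0); column heights now [0 5 4 2 0 0], max=5
Drop 3: O rot3 at col 4 lands with bottom-row=0; cleared 0 line(s) (total 0); column heights now [0 5 4 2 2 2], max=5
Drop 4: S rot0 at col 0 lands with bottom-row=5; cleared 0 line(s) (total 0); column heights now [6 7 7 2 2 2], max=7
Drop 5: L rot0 at col 1 lands with bottom-row=7; cleared 0 line(s) (total 0); column heights now [6 8 8 9 2 2], max=9

Answer: 0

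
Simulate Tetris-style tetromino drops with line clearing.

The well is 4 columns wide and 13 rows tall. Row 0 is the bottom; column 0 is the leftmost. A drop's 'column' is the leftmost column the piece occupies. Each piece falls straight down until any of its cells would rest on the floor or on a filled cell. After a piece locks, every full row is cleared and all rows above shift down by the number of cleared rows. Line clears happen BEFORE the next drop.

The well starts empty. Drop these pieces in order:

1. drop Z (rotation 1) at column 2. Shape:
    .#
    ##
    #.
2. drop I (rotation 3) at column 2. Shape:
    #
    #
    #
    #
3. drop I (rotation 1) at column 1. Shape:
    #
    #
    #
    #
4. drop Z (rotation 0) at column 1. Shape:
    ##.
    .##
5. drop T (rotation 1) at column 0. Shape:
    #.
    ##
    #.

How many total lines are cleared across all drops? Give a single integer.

Drop 1: Z rot1 at col 2 lands with bottom-row=0; cleared 0 line(s) (total 0); column heights now [0 0 2 3], max=3
Drop 2: I rot3 at col 2 lands with bottom-row=2; cleared 0 line(s) (total 0); column heights now [0 0 6 3], max=6
Drop 3: I rot1 at col 1 lands with bottom-row=0; cleared 0 line(s) (total 0); column heights now [0 4 6 3], max=6
Drop 4: Z rot0 at col 1 lands with bottom-row=6; cleared 0 line(s) (total 0); column heights now [0 8 8 7], max=8
Drop 5: T rot1 at col 0 lands with bottom-row=7; cleared 0 line(s) (total 0); column heights now [10 9 8 7], max=10

Answer: 0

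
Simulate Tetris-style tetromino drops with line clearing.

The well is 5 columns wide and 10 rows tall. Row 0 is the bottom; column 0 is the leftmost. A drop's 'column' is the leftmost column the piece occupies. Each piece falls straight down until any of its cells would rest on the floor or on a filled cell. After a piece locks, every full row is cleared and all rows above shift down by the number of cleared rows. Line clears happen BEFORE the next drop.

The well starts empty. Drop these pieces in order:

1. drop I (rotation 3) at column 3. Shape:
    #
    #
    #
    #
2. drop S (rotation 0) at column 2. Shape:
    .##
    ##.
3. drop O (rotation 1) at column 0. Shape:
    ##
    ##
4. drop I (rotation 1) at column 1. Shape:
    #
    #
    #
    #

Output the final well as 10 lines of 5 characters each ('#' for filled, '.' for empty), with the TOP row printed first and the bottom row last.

Drop 1: I rot3 at col 3 lands with bottom-row=0; cleared 0 line(s) (total 0); column heights now [0 0 0 4 0], max=4
Drop 2: S rot0 at col 2 lands with bottom-row=4; cleared 0 line(s) (total 0); column heights now [0 0 5 6 6], max=6
Drop 3: O rot1 at col 0 lands with bottom-row=0; cleared 0 line(s) (total 0); column heights now [2 2 5 6 6], max=6
Drop 4: I rot1 at col 1 lands with bottom-row=2; cleared 0 line(s) (total 0); column heights now [2 6 5 6 6], max=6

Answer: .....
.....
.....
.....
.#.##
.###.
.#.#.
.#.#.
##.#.
##.#.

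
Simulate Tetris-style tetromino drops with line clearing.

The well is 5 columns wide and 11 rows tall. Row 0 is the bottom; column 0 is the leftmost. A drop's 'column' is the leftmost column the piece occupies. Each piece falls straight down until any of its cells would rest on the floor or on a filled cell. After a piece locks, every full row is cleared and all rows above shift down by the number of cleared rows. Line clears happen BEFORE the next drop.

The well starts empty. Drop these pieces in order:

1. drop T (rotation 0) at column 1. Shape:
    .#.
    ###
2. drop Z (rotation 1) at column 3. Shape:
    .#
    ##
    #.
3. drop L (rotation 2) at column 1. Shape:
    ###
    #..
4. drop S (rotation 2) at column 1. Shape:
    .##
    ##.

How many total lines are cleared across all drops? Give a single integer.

Drop 1: T rot0 at col 1 lands with bottom-row=0; cleared 0 line(s) (total 0); column heights now [0 1 2 1 0], max=2
Drop 2: Z rot1 at col 3 lands with bottom-row=1; cleared 0 line(s) (total 0); column heights now [0 1 2 3 4], max=4
Drop 3: L rot2 at col 1 lands with bottom-row=2; cleared 0 line(s) (total 0); column heights now [0 4 4 4 4], max=4
Drop 4: S rot2 at col 1 lands with bottom-row=4; cleared 0 line(s) (total 0); column heights now [0 5 6 6 4], max=6

Answer: 0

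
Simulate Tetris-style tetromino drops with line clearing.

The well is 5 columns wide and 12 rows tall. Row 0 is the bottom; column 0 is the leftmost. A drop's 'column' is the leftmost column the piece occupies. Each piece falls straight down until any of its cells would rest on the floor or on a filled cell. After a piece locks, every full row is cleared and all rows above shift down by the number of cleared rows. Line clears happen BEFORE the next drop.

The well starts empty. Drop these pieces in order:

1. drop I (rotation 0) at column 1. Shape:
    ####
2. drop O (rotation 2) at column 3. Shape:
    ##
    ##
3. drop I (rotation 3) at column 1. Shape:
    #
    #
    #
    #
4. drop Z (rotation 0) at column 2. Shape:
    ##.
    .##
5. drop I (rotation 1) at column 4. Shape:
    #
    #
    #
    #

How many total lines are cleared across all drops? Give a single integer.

Answer: 0

Derivation:
Drop 1: I rot0 at col 1 lands with bottom-row=0; cleared 0 line(s) (total 0); column heights now [0 1 1 1 1], max=1
Drop 2: O rot2 at col 3 lands with bottom-row=1; cleared 0 line(s) (total 0); column heights now [0 1 1 3 3], max=3
Drop 3: I rot3 at col 1 lands with bottom-row=1; cleared 0 line(s) (total 0); column heights now [0 5 1 3 3], max=5
Drop 4: Z rot0 at col 2 lands with bottom-row=3; cleared 0 line(s) (total 0); column heights now [0 5 5 5 4], max=5
Drop 5: I rot1 at col 4 lands with bottom-row=4; cleared 0 line(s) (total 0); column heights now [0 5 5 5 8], max=8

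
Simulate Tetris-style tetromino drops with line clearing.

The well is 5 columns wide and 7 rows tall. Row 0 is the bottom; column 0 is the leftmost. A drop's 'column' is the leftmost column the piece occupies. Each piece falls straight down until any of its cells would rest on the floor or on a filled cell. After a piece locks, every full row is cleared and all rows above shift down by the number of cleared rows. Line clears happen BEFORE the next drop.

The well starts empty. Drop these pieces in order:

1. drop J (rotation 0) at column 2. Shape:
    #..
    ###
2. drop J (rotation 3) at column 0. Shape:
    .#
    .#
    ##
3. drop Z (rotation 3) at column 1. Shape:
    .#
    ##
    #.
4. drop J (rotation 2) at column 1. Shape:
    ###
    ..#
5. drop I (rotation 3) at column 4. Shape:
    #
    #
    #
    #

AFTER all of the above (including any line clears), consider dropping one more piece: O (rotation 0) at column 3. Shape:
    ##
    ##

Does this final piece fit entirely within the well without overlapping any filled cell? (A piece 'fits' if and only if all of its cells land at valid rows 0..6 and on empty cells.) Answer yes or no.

Drop 1: J rot0 at col 2 lands with bottom-row=0; cleared 0 line(s) (total 0); column heights now [0 0 2 1 1], max=2
Drop 2: J rot3 at col 0 lands with bottom-row=0; cleared 1 line(s) (total 1); column heights now [0 2 1 0 0], max=2
Drop 3: Z rot3 at col 1 lands with bottom-row=2; cleared 0 line(s) (total 1); column heights now [0 4 5 0 0], max=5
Drop 4: J rot2 at col 1 lands with bottom-row=4; cleared 0 line(s) (total 1); column heights now [0 6 6 6 0], max=6
Drop 5: I rot3 at col 4 lands with bottom-row=0; cleared 0 line(s) (total 1); column heights now [0 6 6 6 4], max=6
Test piece O rot0 at col 3 (width 2): heights before test = [0 6 6 6 4]; fits = False

Answer: no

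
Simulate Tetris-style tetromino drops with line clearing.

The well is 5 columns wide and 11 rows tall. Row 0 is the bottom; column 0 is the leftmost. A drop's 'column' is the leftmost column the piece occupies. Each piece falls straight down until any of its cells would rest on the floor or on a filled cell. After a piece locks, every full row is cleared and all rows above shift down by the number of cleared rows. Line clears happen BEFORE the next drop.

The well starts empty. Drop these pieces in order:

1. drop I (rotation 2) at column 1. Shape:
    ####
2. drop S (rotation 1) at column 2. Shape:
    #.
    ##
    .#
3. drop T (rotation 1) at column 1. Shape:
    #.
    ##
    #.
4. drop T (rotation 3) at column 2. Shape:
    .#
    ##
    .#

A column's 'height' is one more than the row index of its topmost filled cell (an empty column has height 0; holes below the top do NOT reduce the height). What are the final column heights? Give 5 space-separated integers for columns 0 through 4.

Answer: 0 6 6 7 1

Derivation:
Drop 1: I rot2 at col 1 lands with bottom-row=0; cleared 0 line(s) (total 0); column heights now [0 1 1 1 1], max=1
Drop 2: S rot1 at col 2 lands with bottom-row=1; cleared 0 line(s) (total 0); column heights now [0 1 4 3 1], max=4
Drop 3: T rot1 at col 1 lands with bottom-row=3; cleared 0 line(s) (total 0); column heights now [0 6 5 3 1], max=6
Drop 4: T rot3 at col 2 lands with bottom-row=4; cleared 0 line(s) (total 0); column heights now [0 6 6 7 1], max=7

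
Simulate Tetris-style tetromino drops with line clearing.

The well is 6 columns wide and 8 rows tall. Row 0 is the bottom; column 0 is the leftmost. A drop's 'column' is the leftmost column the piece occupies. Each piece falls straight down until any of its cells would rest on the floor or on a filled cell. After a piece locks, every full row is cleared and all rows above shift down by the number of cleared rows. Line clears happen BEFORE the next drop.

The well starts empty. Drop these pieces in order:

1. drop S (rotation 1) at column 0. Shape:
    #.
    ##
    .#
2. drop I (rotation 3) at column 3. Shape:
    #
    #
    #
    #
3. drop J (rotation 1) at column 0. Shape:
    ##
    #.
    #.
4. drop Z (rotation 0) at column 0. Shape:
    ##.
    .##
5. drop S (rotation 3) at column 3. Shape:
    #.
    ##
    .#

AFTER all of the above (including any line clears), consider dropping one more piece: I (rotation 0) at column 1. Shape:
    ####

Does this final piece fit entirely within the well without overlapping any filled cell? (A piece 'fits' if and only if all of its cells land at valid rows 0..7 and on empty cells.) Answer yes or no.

Answer: no

Derivation:
Drop 1: S rot1 at col 0 lands with bottom-row=0; cleared 0 line(s) (total 0); column heights now [3 2 0 0 0 0], max=3
Drop 2: I rot3 at col 3 lands with bottom-row=0; cleared 0 line(s) (total 0); column heights now [3 2 0 4 0 0], max=4
Drop 3: J rot1 at col 0 lands with bottom-row=3; cleared 0 line(s) (total 0); column heights now [6 6 0 4 0 0], max=6
Drop 4: Z rot0 at col 0 lands with bottom-row=6; cleared 0 line(s) (total 0); column heights now [8 8 7 4 0 0], max=8
Drop 5: S rot3 at col 3 lands with bottom-row=3; cleared 0 line(s) (total 0); column heights now [8 8 7 6 5 0], max=8
Test piece I rot0 at col 1 (width 4): heights before test = [8 8 7 6 5 0]; fits = False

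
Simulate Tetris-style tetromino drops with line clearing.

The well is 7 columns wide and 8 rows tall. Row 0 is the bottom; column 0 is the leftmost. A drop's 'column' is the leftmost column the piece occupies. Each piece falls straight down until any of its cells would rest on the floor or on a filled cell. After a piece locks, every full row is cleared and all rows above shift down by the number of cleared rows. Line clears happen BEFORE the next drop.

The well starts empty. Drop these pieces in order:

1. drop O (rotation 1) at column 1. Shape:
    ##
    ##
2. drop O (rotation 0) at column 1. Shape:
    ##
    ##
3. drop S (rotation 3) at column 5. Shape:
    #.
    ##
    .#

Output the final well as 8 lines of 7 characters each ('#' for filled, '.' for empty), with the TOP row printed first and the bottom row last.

Drop 1: O rot1 at col 1 lands with bottom-row=0; cleared 0 line(s) (total 0); column heights now [0 2 2 0 0 0 0], max=2
Drop 2: O rot0 at col 1 lands with bottom-row=2; cleared 0 line(s) (total 0); column heights now [0 4 4 0 0 0 0], max=4
Drop 3: S rot3 at col 5 lands with bottom-row=0; cleared 0 line(s) (total 0); column heights now [0 4 4 0 0 3 2], max=4

Answer: .......
.......
.......
.......
.##....
.##..#.
.##..##
.##...#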